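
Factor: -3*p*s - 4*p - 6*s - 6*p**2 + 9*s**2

-(2*p + 3*s)*(3*p - 3*s + 2)

Group: -3*p*(2*p + 3*s) + (3*s - 2)*(2*p + 3*s); both groups contain (2*p + 3*s).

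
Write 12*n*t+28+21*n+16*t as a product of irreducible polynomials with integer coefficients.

(3*n+4)*(4*t+7)

Group as (12*n*t+21*n) + (16*t+28) = 3*n*(4*t+7) + 4*(4*t+7).
Both groups share the factor (4*t+7).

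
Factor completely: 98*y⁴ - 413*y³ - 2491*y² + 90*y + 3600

(2*y - 15)*(7*y + 10)*(7*y - 8)*(y + 3)

Trying the rational-root candidates, y = -3 is a root, so (y + 3) divides it; the quotient is 98*y³ - 707*y² - 370*y + 1200.
Continuing, y = 15/2 is a root, so (2*y - 15) is a factor; dividing leaves 49*y² + 14*y - 80.
The remaining quadratic factors as (7*y - 8)(7*y + 10).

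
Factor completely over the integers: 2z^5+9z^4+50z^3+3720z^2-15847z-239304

Trying the rational-root candidates, z = -13/2 is a root, giving the factor (2z+13) and quotient z^4-2z^3+38z^2+1613z-18408.
Continuing, z = -13 is a root, so (z+13) is a factor; dividing leaves z^3-15z^2+233z-1416.
Continuing, z = 8 is a root, giving the factor (z-8) and quotient z^2-7z+177.
The quadratic z^2-7z+177 has discriminant -659 < 0 and is irreducible over ℤ.

(2z+13)(z+13)(z-8)(z^2-7z+177)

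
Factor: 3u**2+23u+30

Need a pair with product 3·30 = 90 and sum 23: that's 5 and 18.
Split the middle term: 3u**2+5u + 18u+30 = u(3u+5) + 6(3u+5).

(3u+5)(u+6)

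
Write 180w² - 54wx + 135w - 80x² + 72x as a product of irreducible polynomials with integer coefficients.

(12w - 10x + 9)(15w + 8x)

Group: 12w(15w + 8x) + (-10x + 9)(15w + 8x); both groups contain (15w + 8x).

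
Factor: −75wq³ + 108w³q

Every term has a factor of 3wq. Then 36w² − 25q² = (6w)² − (5q)².

3qw(6w − 5q)(6w + 5q)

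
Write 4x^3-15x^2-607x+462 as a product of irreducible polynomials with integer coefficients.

(4x-3)(x+11)(x-14)

By the rational root theorem, x = 3/4 is a root, so (4x-3) is a factor; dividing leaves x^2-3x-154.
The remaining quadratic factors as (x+11)(x-14).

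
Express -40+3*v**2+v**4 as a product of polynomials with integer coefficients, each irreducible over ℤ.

Substitute u = v**2 to get a quadratic in u, then factor.
v**2-5 is irreducible over ℤ (5 is not a perfect square).
v**2+8 is irreducible over ℤ (always positive, so no real roots).

(v**2+8)*(v**2-5)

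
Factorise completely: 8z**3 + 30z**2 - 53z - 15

(2z - 3)(4z + 1)(z + 5)

Trying the rational-root candidates, z = 3/2 is a root, giving the factor (2z - 3) and quotient 4z**2 + 21z + 5.
The remaining quadratic factors as (z + 5)(4z + 1).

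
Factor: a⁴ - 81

(a + 3)(a - 3)(a² + 9)

Write as (a²)² − (9)², then factor a² - 9 once more.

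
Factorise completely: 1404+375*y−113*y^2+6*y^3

Trying the rational-root candidates, y = −13/6 is a root, so (6*y+13) divides it; the quotient is y^2−21*y+108.
The remaining quadratic factors as (y−9)(y−12).

(6*y+13)*(y−12)*(y−9)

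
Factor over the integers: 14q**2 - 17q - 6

Need a pair with product 14·(-6) = -84 and sum -17: that's -21 and 4.
Split the middle term: 14q**2 - 21q + 4q - 6 = 7q(2q - 3) + 2(2q - 3).

(2q - 3)(7q + 2)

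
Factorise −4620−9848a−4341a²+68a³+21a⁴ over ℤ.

Testing divisors of the constant over divisors of the leading coefficient, a = −2/3 is a root, giving the factor (3a+2) and quotient 7a³+18a²−1459a−2310.
Continuing, a = 14 is a root, so (a−14) is a factor; dividing leaves 7a²+116a+165.
The remaining quadratic factors as (a+15)(7a+11).

(3a+2)(7a+11)(a+15)(a−14)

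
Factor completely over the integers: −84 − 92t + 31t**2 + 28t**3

(4t − 7)(7t + 6)(t + 2)

Trying the rational-root candidates, t = −6/7 is a root, giving the factor (7t + 6) and quotient 4t**2 + t − 14.
The remaining quadratic factors as (t + 2)(4t − 7).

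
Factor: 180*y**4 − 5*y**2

Every term has a factor of 5*y**2. Then 36*y**2 − 1 = (6*y)² − (1)².

5*y**2*(6*y + 1)*(6*y − 1)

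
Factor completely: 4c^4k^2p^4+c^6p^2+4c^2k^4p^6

Pull out the common factor c^2p^2, leaving c^4+4c^2k^2p^2+4k^4p^4.
Recognize a perfect-square trinomial with the parts c^2 and 2k^2p^2.

c^2p^2(c^2+2k^2p^2)^2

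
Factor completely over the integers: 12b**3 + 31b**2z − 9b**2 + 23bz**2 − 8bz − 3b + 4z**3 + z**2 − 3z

Group: 4b(3b**2 + 7bz − 3b + 4z**2 − 3z) + (z + 1)(3b**2 + 7bz − 3b + 4z**2 − 3z); both groups contain (3b**2 + 7bz − 3b + 4z**2 − 3z), so (4b + z + 1) is a factor with cofactor 3b**2 + 7bz − 3b + 4z**2 − 3z.
The cofactor groups again: 3b**2 + 7bz − 3b + 4z**2 − 3z = 3b(b + z) + (4z − 3)(b + z); both groups contain (b + z), giving (3b + 4z − 3)(b + z).

(3b + 4z − 3)(4b + z + 1)(b + z)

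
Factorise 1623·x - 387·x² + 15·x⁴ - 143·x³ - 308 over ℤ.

(3·x - 7)·(5·x - 1)·(x + 4)·(x - 11)

Among the possible rational roots, x = -4 is a root, giving the factor (x + 4) and quotient 15·x³ - 203·x² + 425·x - 77.
Next, x = 7/3 is a root, so (3·x - 7) is a factor; dividing leaves 5·x² - 56·x + 11.
The remaining quadratic factors as (x - 11)(5·x - 1).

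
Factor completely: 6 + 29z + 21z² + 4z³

(4z + 1)(z + 2)(z + 3)

Testing divisors of the constant over divisors of the leading coefficient, z = -2 is a root, so (z + 2) divides it; the quotient is 4z² + 13z + 3.
The remaining quadratic factors as (z + 3)(4z + 1).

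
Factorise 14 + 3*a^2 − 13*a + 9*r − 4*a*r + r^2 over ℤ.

(3*a − r − 7)*(a − r − 2)

Group: a*(3*a − r − 7) + (−r − 2)*(3*a − r − 7); both groups contain (3*a − r − 7).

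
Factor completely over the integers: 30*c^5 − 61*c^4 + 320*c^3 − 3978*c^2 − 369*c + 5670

(5*c − 6)*(6*c + 7)*(c − 5)*(c^2 + 3*c + 27)

Trying the rational-root candidates, c = 5 is a root, so (c − 5) divides it; the quotient is 30*c^4 + 89*c^3 + 765*c^2 − 153*c − 1134.
Continuing, c = 6/5 is a root, so (5*c − 6) divides it; the quotient is 6*c^3 + 25*c^2 + 183*c + 189.
Then c = −7/6 is a root, so (6*c + 7) divides it; the quotient is c^2 + 3*c + 27.
The quadratic c^2 + 3*c + 27 has discriminant −99 < 0 and is irreducible over ℤ.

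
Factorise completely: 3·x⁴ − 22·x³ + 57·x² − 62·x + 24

(3·x − 4)·(x − 1)·(x − 2)·(x − 3)

Testing divisors of the constant over divisors of the leading coefficient, x = 3 is a root, so (x − 3) divides it; the quotient is 3·x³ − 13·x² + 18·x − 8.
Continuing, x = 4/3 is a root, so (3·x − 4) is a factor; dividing leaves x² − 3·x + 2.
The remaining quadratic factors as (x − 1)(x − 2).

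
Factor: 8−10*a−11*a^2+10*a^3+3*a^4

(3*a−2)*(a+1)*(a+4)*(a−1)

Testing divisors of the constant over divisors of the leading coefficient, a = 1 is a root, so (a−1) is a factor; dividing leaves 3*a^3+13*a^2+2*a−8.
Next, a = 2/3 is a root, so (3*a−2) is a factor; dividing leaves a^2+5*a+4.
The remaining quadratic factors as (a+4)(a+1).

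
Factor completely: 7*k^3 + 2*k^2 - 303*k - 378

Trying the rational-root candidates, k = 7 is a root, so (k - 7) divides it; the quotient is 7*k^2 + 51*k + 54.
The remaining quadratic factors as (7*k + 9)(k + 6).

(7*k + 9)*(k + 6)*(k - 7)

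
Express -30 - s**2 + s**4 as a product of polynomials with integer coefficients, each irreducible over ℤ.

(s**2 + 5)(s**2 - 6)

Substitute u = s**2 to get a quadratic in u, then factor.
s**2 + 5 is irreducible over ℤ (always positive, so no real roots).
s**2 - 6 is irreducible over ℤ (6 is not a perfect square).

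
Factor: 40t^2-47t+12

(5t-4)(8t-3)

Need a pair with product 40·12 = 480 and sum -47: that's -32 and -15.
Split the middle term: 40t^2-32t - 15t+12 = 8t(5t-4) - 3(5t-4).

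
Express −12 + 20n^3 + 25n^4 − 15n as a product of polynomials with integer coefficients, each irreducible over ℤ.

(5n + 4)(5n^3 − 3)

Group as (25n^4 − 15n) + (20n^3 − 12) = 5n(5n^3 − 3) + 4(5n^3 − 3).
Both groups share the factor (5n^3 − 3).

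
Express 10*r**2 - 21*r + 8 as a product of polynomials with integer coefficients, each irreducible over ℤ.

(2*r - 1)*(5*r - 8)

Need a pair with product 10·8 = 80 and sum -21: that's -5 and -16.
Split the middle term: 10*r**2 - 5*r - 16*r + 8 = 5*r*(2*r - 1) - 8*(2*r - 1).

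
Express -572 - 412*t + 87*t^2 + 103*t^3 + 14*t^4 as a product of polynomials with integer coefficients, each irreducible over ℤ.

(2*t + 11)*(7*t + 13)*(t + 2)*(t - 2)

Trying the rational-root candidates, t = -13/7 is a root, so (7*t + 13) divides it; the quotient is 2*t^3 + 11*t^2 - 8*t - 44.
Then t = -11/2 is a root, so (2*t + 11) is a factor; dividing leaves t^2 - 4.
The remaining quadratic factors as (t + 2)(t - 2).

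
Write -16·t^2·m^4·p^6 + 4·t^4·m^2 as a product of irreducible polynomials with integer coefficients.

Factor out 4·t^2·m^2 first: what remains is t^2 - 4·m^2·p^6.
Recognize a difference of squares with the parts t and 2·m·p^3.

4·m^2·t^2·(t - 2·m·p^3)·(t + 2·m·p^3)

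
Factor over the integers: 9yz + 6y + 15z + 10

(3y + 5)(3z + 2)

Group as (9yz + 6y) + (15z + 10) = 3y(3z + 2) + 5(3z + 2).
Both groups share the factor (3z + 2).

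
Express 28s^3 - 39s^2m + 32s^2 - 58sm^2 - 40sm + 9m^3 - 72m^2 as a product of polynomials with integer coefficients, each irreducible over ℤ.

Group: 4s(7s^2 + 6sm + 8s - m^2 + 8m) - 9m(7s^2 + 6sm + 8s - m^2 + 8m); both groups contain (7s^2 + 6sm + 8s - m^2 + 8m), so (4s - 9m) is a factor with cofactor 7s^2 + 6sm + 8s - m^2 + 8m.
The cofactor groups again: 7s^2 + 6sm + 8s - m^2 + 8m = 7s(s + m) + (-m + 8)(s + m); both groups contain (s + m), giving (7s - m + 8)(s + m).

(4s - 9m)(7s - m + 8)(s + m)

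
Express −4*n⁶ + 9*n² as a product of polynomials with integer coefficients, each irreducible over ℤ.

Factor out n² first: what remains is −4*n⁴ + 9.
Recognize a difference of squares with the parts 3 and 2*n².

−n²*(2*n² + 3)*(2*n² − 3)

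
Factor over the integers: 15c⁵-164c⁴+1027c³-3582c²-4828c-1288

Trying the rational-root candidates, c = 7 is a root, so (c-7) is a factor; dividing leaves 15c⁴-59c³+614c²+716c+184.
Continuing, c = -2/5 is a root, so (5c+2) divides it; the quotient is 3c³-13c²+128c+92.
Continuing, c = -2/3 is a root, so (3c+2) is a factor; dividing leaves c²-5c+46.
The quadratic c²-5c+46 has discriminant -159 < 0 and is irreducible over ℤ.

(3c+2)(5c+2)(c-7)(c²-5c+46)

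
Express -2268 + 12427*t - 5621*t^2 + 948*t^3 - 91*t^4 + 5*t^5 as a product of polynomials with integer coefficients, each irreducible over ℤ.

(5*t - 1)*(t - 4)*(t - 7)*(t^2 - 7*t + 81)

Trying the rational-root candidates, t = 4 is a root, giving the factor (t - 4) and quotient 5*t^4 - 71*t^3 + 664*t^2 - 2965*t + 567.
Then t = 7 is a root, so (t - 7) is a factor; dividing leaves 5*t^3 - 36*t^2 + 412*t - 81.
Then t = 1/5 is a root, giving the factor (5*t - 1) and quotient t^2 - 7*t + 81.
The quadratic t^2 - 7*t + 81 has discriminant -275 < 0 and is irreducible over ℤ.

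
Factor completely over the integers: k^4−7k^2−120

Substitute u = k^2 to get a quadratic in u, then factor.
k^2+8 is irreducible over ℤ (always positive, so no real roots).
k^2−15 is irreducible over ℤ (15 is not a perfect square).

(k^2+8)(k^2−15)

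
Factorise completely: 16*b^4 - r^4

(2*b + r)*(2*b - r)*(4*b^2 + r^2)

(2*b)⁴ − (r)⁴ = ((2*b)² − (r)²)((2*b)² + (r)²); the first factor splits again, the second (4*b^2 + r^2) is irreducible.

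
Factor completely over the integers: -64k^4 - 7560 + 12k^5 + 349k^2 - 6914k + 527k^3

By the rational root theorem, k = 4 is a root, giving the factor (k - 4) and quotient 12k^4 - 16k^3 + 463k^2 + 2201k + 1890.
Next, k = -7/6 is a root, giving the factor (6k + 7) and quotient 2k^3 - 5k^2 + 83k + 270.
Next, k = -5/2 is a root, so (2k + 5) is a factor; dividing leaves k^2 - 5k + 54.
The quadratic k^2 - 5k + 54 has discriminant -191 < 0 and is irreducible over ℤ.

(2k + 5)(6k + 7)(k - 4)(k^2 - 5k + 54)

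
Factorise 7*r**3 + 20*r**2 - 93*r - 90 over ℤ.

(7*r + 6)*(r + 5)*(r - 3)

Among the possible rational roots, r = -5 is a root, giving the factor (r + 5) and quotient 7*r**2 - 15*r - 18.
The remaining quadratic factors as (7*r + 6)(r - 3).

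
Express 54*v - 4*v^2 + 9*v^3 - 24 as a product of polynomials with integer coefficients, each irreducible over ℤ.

Group as (9*v^3 + 54*v) + (-4*v^2 - 24) = 9*v*(v^2 + 6) - 4*(v^2 + 6).
Both groups share the factor (v^2 + 6).

(9*v - 4)*(v^2 + 6)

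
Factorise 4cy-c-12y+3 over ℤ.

Group as (4cy-c) + (-12y+3) = c(4y-1) - 3(4y-1).
Both groups share the factor (4y-1).

(4y-1)(c-3)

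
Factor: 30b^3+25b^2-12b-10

Group as (30b^3-12b) + (25b^2-10) = 6b(5b^2-2) + 5(5b^2-2).
Both groups share the factor (5b^2-2).

(6b+5)(5b^2-2)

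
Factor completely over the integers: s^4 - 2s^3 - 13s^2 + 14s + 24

(s + 1)(s + 3)(s - 2)(s - 4)

Testing divisors of the constant over divisors of the leading coefficient, s = -1 is a root, so (s + 1) divides it; the quotient is s^3 - 3s^2 - 10s + 24.
Next, s = 2 is a root, so (s - 2) is a factor; dividing leaves s^2 - s - 12.
The remaining quadratic factors as (s + 3)(s - 4).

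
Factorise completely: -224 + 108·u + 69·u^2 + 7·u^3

Trying the rational-root candidates, u = -7 is a root, so (u + 7) divides it; the quotient is 7·u^2 + 20·u - 32.
The remaining quadratic factors as (u + 4)(7·u - 8).

(7·u - 8)·(u + 4)·(u + 7)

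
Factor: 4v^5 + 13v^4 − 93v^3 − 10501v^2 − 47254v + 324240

(4v − 15)(v + 8)(v − 14)(v^2 + 13v + 193)

Among the possible rational roots, v = 14 is a root, so (v − 14) is a factor; dividing leaves 4v^4 + 69v^3 + 873v^2 + 1721v − 23160.
Continuing, v = 15/4 is a root, giving the factor (4v − 15) and quotient v^3 + 21v^2 + 297v + 1544.
Continuing, v = −8 is a root, so (v + 8) divides it; the quotient is v^2 + 13v + 193.
The quadratic v^2 + 13v + 193 has discriminant −603 < 0 and is irreducible over ℤ.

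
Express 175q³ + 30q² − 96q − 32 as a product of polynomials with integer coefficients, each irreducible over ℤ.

By the rational root theorem, q = 4/5 is a root, giving the factor (5q − 4) and quotient 35q² + 34q + 8.
The remaining quadratic factors as (7q + 4)(5q + 2).

(5q + 2)(5q − 4)(7q + 4)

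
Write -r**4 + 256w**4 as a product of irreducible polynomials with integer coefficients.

(4w - r)(4w + r)(16w**2 + r**2)

Write as (16w**2)² − (r**2)², then factor 16w**2 - r**2 once more.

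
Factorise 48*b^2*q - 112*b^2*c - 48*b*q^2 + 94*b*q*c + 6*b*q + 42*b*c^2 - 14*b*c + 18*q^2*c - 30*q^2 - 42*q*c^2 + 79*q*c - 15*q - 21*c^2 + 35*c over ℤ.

(3*q - 7*c)*(2*b - 2*q - 1)*(8*b - 3*c + 5)

Group: 2*b*(24*b*q - 56*b*c - 9*q*c + 15*q + 21*c^2 - 35*c) + (-2*q - 1)*(24*b*q - 56*b*c - 9*q*c + 15*q + 21*c^2 - 35*c); both groups contain (24*b*q - 56*b*c - 9*q*c + 15*q + 21*c^2 - 35*c), so (2*b - 2*q - 1) is a factor with cofactor 24*b*q - 56*b*c - 9*q*c + 15*q + 21*c^2 - 35*c.
The cofactor groups again: 24*b*q - 56*b*c - 9*q*c + 15*q + 21*c^2 - 35*c = 3*q*(8*b - 3*c + 5) - 7*c*(8*b - 3*c + 5); both groups contain (8*b - 3*c + 5), giving (3*q - 7*c)*(8*b - 3*c + 5).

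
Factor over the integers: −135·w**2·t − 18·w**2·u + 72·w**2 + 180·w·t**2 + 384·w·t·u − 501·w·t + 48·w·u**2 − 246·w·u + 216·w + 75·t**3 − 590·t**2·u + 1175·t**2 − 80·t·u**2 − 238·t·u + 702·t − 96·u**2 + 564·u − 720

−(3·w − 5·t − 6)·(15·t + 2·u − 8)·(3·w + t − 8·u + 15)

Group: 15·t·(−9·w**2 + 12·w·t + 24·w·u − 27·w + 5·t**2 − 40·t·u + 81·t − 48·u + 90) + (2·u − 8)·(−9·w**2 + 12·w·t + 24·w·u − 27·w + 5·t**2 − 40·t·u + 81·t − 48·u + 90); both groups contain (−9·w**2 + 12·w·t + 24·w·u − 27·w + 5·t**2 − 40·t·u + 81·t − 48·u + 90), so (15·t + 2·u − 8) is a factor with cofactor −9·w**2 + 12·w·t + 24·w·u − 27·w + 5·t**2 − 40·t·u + 81·t − 48·u + 90.
The cofactor groups again: −9·w**2 + 12·w·t + 24·w·u − 27·w + 5·t**2 − 40·t·u + 81·t − 48·u + 90 = −3·w·(3·w − 5·t − 6) + (−t + 8·u − 15)·(3·w − 5·t − 6); both groups contain (3·w − 5·t − 6), giving −(3·w + t − 8·u + 15)·(3·w − 5·t − 6).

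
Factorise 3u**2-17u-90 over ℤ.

(3u+10)(u-9)

Need a pair with product 3·(-90) = -270 and sum -17: that's -27 and 10.
Split the middle term: 3u**2-27u + 10u-90 = 3u(u-9) + 10(u-9).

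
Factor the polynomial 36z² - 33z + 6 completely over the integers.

3(3z - 2)(4z - 1)

Pull out the common factor 3, then factor the remaining trinomial.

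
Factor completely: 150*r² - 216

Pull out the common factor 6; 25*r² - 36 is a difference of squares.

6*(5*r + 6)*(5*r - 6)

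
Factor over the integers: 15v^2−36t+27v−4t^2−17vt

(3v−4t)(5v+t+9)

Group: 5v(3v−4t) + (t+9)(3v−4t); both groups contain (3v−4t).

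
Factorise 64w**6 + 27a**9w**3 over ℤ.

w**3(3a**3 + 4w)(9a**6 - 12a**3w + 16w**2)

Pull out the common factor w**3, leaving 27a**9 + 64w**3.
Recognize a sum of cubes with the parts 4w and 3a**3.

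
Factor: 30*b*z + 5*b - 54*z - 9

Group as (30*b*z + 5*b) + (-54*z - 9) = 5*b*(6*z + 1) - 9*(6*z + 1).
Both groups share the factor (6*z + 1).

(5*b - 9)*(6*z + 1)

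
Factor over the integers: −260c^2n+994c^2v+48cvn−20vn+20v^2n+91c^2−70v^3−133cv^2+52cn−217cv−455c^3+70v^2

Group: 13c(−35c^2+63cv−20cn+7c+14v^2−4vn−14v+4n) − 5v(−35c^2+63cv−20cn+7c+14v^2−4vn−14v+4n); both groups contain (−35c^2+63cv−20cn+7c+14v^2−4vn−14v+4n), so (13c−5v) is a factor with cofactor −35c^2+63cv−20cn+7c+14v^2−4vn−14v+4n.
The cofactor groups again: −35c^2+63cv−20cn+7c+14v^2−4vn−14v+4n = −5c(7c−14v+4n) + (−v+1)(7c−14v+4n); both groups contain (7c−14v+4n), giving −(5c+v−1)(7c−14v+4n).

−(13c−5v)(5c+v−1)(7c−14v+4n)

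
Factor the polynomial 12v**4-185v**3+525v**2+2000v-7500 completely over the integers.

(3v+10)(4v-15)(v-10)(v-5)

By the rational root theorem, v = -10/3 is a root, so (3v+10) is a factor; dividing leaves 4v**3-75v**2+425v-750.
Continuing, v = 5 is a root, giving the factor (v-5) and quotient 4v**2-55v+150.
The remaining quadratic factors as (4v-15)(v-10).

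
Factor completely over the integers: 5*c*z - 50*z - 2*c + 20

(5*z - 2)*(c - 10)

Group as (5*c*z - 2*c) + (-50*z + 20) = c*(5*z - 2) - 10*(5*z - 2).
Both groups share the factor (5*z - 2).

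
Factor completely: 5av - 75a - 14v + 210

Group as (5av - 75a) + (-14v + 210) = 5a(v - 15) - 14(v - 15).
Both groups share the factor (v - 15).

(5a - 14)(v - 15)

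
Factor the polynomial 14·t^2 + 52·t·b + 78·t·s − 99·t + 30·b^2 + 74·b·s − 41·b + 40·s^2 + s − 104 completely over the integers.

Group: t·(14·t + 10·b + 8·s + 13) + (3·b + 5·s − 8)·(14·t + 10·b + 8·s + 13); both groups contain (14·t + 10·b + 8·s + 13).

(14·t + 10·b + 8·s + 13)·(t + 3·b + 5·s − 8)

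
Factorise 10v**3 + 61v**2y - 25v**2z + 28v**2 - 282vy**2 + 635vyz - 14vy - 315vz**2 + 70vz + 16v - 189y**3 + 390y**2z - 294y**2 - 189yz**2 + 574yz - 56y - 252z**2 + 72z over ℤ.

(2v - 7y + 9z)(5v + 3y + 4)(v + 9y - 7z + 2)

Group: v(10v**2 - 29vy + 45vz + 8v - 21y**2 + 27yz - 28y + 36z) + (9y - 7z + 2)(10v**2 - 29vy + 45vz + 8v - 21y**2 + 27yz - 28y + 36z); both groups contain (10v**2 - 29vy + 45vz + 8v - 21y**2 + 27yz - 28y + 36z), so (v + 9y - 7z + 2) is a factor with cofactor 10v**2 - 29vy + 45vz + 8v - 21y**2 + 27yz - 28y + 36z.
The cofactor groups again: 10v**2 - 29vy + 45vz + 8v - 21y**2 + 27yz - 28y + 36z = 2v(5v + 3y + 4) + (-7y + 9z)(5v + 3y + 4); both groups contain (5v + 3y + 4), giving (2v - 7y + 9z)(5v + 3y + 4).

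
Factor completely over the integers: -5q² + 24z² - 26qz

-(5q - 4z)(q + 6z)

Group: -q(5q - 4z) - 6z(5q - 4z); both groups contain (5q - 4z).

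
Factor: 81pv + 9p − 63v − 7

Group as (81pv + 9p) + (−63v − 7) = 9p(9v + 1) − 7(9v + 1).
Both groups share the factor (9v + 1).

(9p − 7)(9v + 1)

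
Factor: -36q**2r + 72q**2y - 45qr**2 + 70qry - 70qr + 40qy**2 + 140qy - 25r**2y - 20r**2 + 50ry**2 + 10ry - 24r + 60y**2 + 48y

Group: 4q(-9qr + 18qy - 5ry - 4r + 10y**2 + 8y) + (5r + 6)(-9qr + 18qy - 5ry - 4r + 10y**2 + 8y); both groups contain (-9qr + 18qy - 5ry - 4r + 10y**2 + 8y), so (4q + 5r + 6) is a factor with cofactor -9qr + 18qy - 5ry - 4r + 10y**2 + 8y.
The cofactor groups again: -9qr + 18qy - 5ry - 4r + 10y**2 + 8y = -r(9q + 5y + 4) + 2y(9q + 5y + 4); both groups contain (9q + 5y + 4), giving -(r - 2y)(9q + 5y + 4).

-(4q + 5r + 6)(9q + 5y + 4)(r - 2y)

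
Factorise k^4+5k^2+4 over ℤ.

(k^2+1)(k^2+4)

Substitute u = k^2 to get a quadratic in u, then factor.
k^2+1 is irreducible over ℤ (sum of squares).
k^2+4 is irreducible over ℤ (sum of squares).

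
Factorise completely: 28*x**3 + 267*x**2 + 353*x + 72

Among the possible rational roots, x = -9/7 is a root, so (7*x + 9) divides it; the quotient is 4*x**2 + 33*x + 8.
The remaining quadratic factors as (x + 8)(4*x + 1).

(4*x + 1)*(7*x + 9)*(x + 8)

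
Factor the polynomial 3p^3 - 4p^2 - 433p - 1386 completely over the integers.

(3p + 11)(p + 9)(p - 14)

By the rational root theorem, p = -11/3 is a root, so (3p + 11) divides it; the quotient is p^2 - 5p - 126.
The remaining quadratic factors as (p + 9)(p - 14).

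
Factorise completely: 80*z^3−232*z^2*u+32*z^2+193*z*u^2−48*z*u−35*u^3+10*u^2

Group: 4*z*(20*z^2−53*z*u+8*z+35*u^2−10*u) − u*(20*z^2−53*z*u+8*z+35*u^2−10*u); both groups contain (20*z^2−53*z*u+8*z+35*u^2−10*u), so (4*z−u) is a factor with cofactor 20*z^2−53*z*u+8*z+35*u^2−10*u.
The cofactor groups again: 20*z^2−53*z*u+8*z+35*u^2−10*u = 4*z*(5*z−7*u+2) − 5*u*(5*z−7*u+2); both groups contain (5*z−7*u+2), giving (4*z−5*u)*(5*z−7*u+2).

(4*z−5*u)*(5*z−7*u+2)*(4*z−u)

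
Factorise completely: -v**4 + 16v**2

Every term has a factor of v**2; factoring it out leaves -v**2 + 16.
Recognize a difference of squares with the parts 4 and v.

-v**2(v + 4)(v - 4)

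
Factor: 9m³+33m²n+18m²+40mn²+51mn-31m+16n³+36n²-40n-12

Group: 3m(3m²+7mn+10m+4n²+13n+3) + (4n-4)(3m²+7mn+10m+4n²+13n+3); both groups contain (3m²+7mn+10m+4n²+13n+3), so (3m+4n-4) is a factor with cofactor 3m²+7mn+10m+4n²+13n+3.
The cofactor groups again: 3m²+7mn+10m+4n²+13n+3 = m(3m+4n+1) + (n+3)(3m+4n+1); both groups contain (3m+4n+1), giving (m+n+3)(3m+4n+1).

(3m+4n+1)(3m+4n-4)(m+n+3)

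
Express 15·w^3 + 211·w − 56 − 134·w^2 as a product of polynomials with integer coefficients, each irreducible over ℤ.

(3·w − 1)·(5·w − 8)·(w − 7)

Among the possible rational roots, w = 8/5 is a root, giving the factor (5·w − 8) and quotient 3·w^2 − 22·w + 7.
The remaining quadratic factors as (w − 7)(3·w − 1).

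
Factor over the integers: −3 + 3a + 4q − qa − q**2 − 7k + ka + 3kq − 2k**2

−(2k − q − a + 1)(k − q + 3)

Group: −k(2k − q − a + 1) + (q − 3)(2k − q − a + 1); both groups contain (2k − q − a + 1).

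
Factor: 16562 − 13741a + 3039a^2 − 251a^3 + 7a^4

By the rational root theorem, a = 13 is a root, so (a − 13) is a factor; dividing leaves 7a^3 − 160a^2 + 959a − 1274.
Continuing, a = 14 is a root, so (a − 14) divides it; the quotient is 7a^2 − 62a + 91.
The remaining quadratic factors as (a − 7)(7a − 13).

(7a − 13)(a − 13)(a − 14)(a − 7)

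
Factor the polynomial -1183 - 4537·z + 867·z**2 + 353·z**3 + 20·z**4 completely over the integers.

(4·z + 1)·(5·z - 13)·(z + 13)·(z + 7)

Among the possible rational roots, z = 13/5 is a root, so (5·z - 13) divides it; the quotient is 4·z**3 + 81·z**2 + 384·z + 91.
Next, z = -1/4 is a root, giving the factor (4·z + 1) and quotient z**2 + 20·z + 91.
The remaining quadratic factors as (z + 13)(z + 7).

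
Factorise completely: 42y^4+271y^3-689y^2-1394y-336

(6y+7)(7y+2)(y+8)(y-3)

By the rational root theorem, y = -8 is a root, so (y+8) is a factor; dividing leaves 42y^3-65y^2-169y-42.
Next, y = -7/6 is a root, so (6y+7) is a factor; dividing leaves 7y^2-19y-6.
The remaining quadratic factors as (y-3)(7y+2).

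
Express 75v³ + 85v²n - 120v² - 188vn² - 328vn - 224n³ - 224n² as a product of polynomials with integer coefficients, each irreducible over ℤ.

(5v - 8n - 8)(3v + 4n)(5v + 7n)

Group: 5v(15v² + 41vn + 28n²) + (-8n - 8)(15v² + 41vn + 28n²); both groups contain (15v² + 41vn + 28n²), so (5v - 8n - 8) is a factor with cofactor 15v² + 41vn + 28n².
The cofactor groups again: 15v² + 41vn + 28n² = 3v(5v + 7n) + 4n(5v + 7n); both groups contain (5v + 7n), giving (3v + 4n)(5v + 7n).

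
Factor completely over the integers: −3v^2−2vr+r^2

Group: −v(3v−r) − r(3v−r); both groups contain (3v−r).

−(3v−r)(v+r)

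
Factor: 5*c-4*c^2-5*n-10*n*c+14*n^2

Group: n*(14*n+4*c-5) - c*(14*n+4*c-5); both groups contain (14*n+4*c-5).

(n-c)*(14*n+4*c-5)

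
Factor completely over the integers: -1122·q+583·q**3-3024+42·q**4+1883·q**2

(6·q+7)·(7·q-9)·(q+6)·(q+8)

Testing divisors of the constant over divisors of the leading coefficient, q = -6 is a root, so (q+6) divides it; the quotient is 42·q**3+331·q**2-103·q-504.
Next, q = -7/6 is a root, so (6·q+7) divides it; the quotient is 7·q**2+47·q-72.
The remaining quadratic factors as (7·q-9)(q+8).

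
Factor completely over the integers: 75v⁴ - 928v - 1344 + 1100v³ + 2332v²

Trying the rational-root candidates, v = 4/5 is a root, so (5v - 4) divides it; the quotient is 15v³ + 232v² + 652v + 336.
Next, v = -2/3 is a root, so (3v + 2) is a factor; dividing leaves 5v² + 74v + 168.
The remaining quadratic factors as (v + 12)(5v + 14).

(3v + 2)(5v + 14)(5v - 4)(v + 12)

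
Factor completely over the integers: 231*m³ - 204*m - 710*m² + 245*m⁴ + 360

(5*m - 6)*(7*m + 6)*(7*m - 5)*(m + 2)

Trying the rational-root candidates, m = -2 is a root, so (m + 2) divides it; the quotient is 245*m³ - 259*m² - 192*m + 180.
Continuing, m = -6/7 is a root, so (7*m + 6) divides it; the quotient is 35*m² - 67*m + 30.
The remaining quadratic factors as (5*m - 6)(7*m - 5).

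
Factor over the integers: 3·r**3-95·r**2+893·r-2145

Trying the rational-root candidates, r = 15 is a root, so (r-15) divides it; the quotient is 3·r**2-50·r+143.
The remaining quadratic factors as (3·r-11)(r-13).

(3·r-11)·(r-13)·(r-15)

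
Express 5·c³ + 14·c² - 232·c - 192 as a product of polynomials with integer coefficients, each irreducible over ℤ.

(5·c + 4)·(c + 8)·(c - 6)

By the rational root theorem, c = 6 is a root, so (c - 6) is a factor; dividing leaves 5·c² + 44·c + 32.
The remaining quadratic factors as (c + 8)(5·c + 4).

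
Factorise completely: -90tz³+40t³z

Factor out 10tz, leaving 4t²-9z², which is a difference of two squares.

10tz(2t+3z)(2t-3z)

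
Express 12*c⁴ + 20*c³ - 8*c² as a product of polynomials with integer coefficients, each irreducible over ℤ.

Pull out the common factor 4*c², then factor the remaining trinomial.

4*c²*(3*c - 1)*(c + 2)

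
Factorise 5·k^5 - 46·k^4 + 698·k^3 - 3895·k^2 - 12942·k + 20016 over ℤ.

By the rational root theorem, k = -3 is a root, so (k + 3) is a factor; dividing leaves 5·k^4 - 61·k^3 + 881·k^2 - 6538·k + 6672.
Then k = 8 is a root, giving the factor (k - 8) and quotient 5·k^3 - 21·k^2 + 713·k - 834.
Continuing, k = 6/5 is a root, so (5·k - 6) divides it; the quotient is k^2 - 3·k + 139.
The quadratic k^2 - 3·k + 139 has discriminant -547 < 0 and is irreducible over ℤ.

(5·k - 6)·(k + 3)·(k - 8)·(k^2 - 3·k + 139)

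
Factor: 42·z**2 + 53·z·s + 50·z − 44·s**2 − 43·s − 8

Group: 6·z·(7·z − 4·s − 1) + (11·s + 8)·(7·z − 4·s − 1); both groups contain (7·z − 4·s − 1).

(7·z − 4·s − 1)·(6·z + 11·s + 8)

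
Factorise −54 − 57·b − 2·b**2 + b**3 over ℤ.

(b + 1)·(b + 6)·(b − 9)

By the rational root theorem, b = −1 is a root, giving the factor (b + 1) and quotient b**2 − 3·b − 54.
The remaining quadratic factors as (b + 6)(b − 9).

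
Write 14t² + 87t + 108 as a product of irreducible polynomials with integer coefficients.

(2t + 9)(7t + 12)

Need a pair with product 14·108 = 1512 and sum 87: that's 63 and 24.
Split the middle term: 14t² + 63t + 24t + 108 = 7t(2t + 9) + 12(2t + 9).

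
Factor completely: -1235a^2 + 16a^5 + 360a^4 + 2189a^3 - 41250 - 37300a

(4a + 5)(4a - 15)(a + 11)(a^2 + 14a + 50)

Trying the rational-root candidates, a = -5/4 is a root, giving the factor (4a + 5) and quotient 4a^4 + 85a^3 + 441a^2 - 860a - 8250.
Continuing, a = -11 is a root, so (a + 11) divides it; the quotient is 4a^3 + 41a^2 - 10a - 750.
Next, a = 15/4 is a root, so (4a - 15) divides it; the quotient is a^2 + 14a + 50.
The quadratic a^2 + 14a + 50 has discriminant -4 < 0 and is irreducible over ℤ.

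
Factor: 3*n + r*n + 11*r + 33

Group as (r*n + 11*r) + (3*n + 33) = r*(n + 11) + 3*(n + 11).
Both groups share the factor (n + 11).

(n + 11)*(r + 3)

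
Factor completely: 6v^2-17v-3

Need a pair with product 6·(-3) = -18 and sum -17: that's -18 and 1.
Split the middle term: 6v^2-18v + v-3 = 6v(v-3) + (v-3).

(6v+1)(v-3)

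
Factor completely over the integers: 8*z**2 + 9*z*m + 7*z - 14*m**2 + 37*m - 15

(8*z - 7*m + 15)*(z + 2*m - 1)

Group: 8*z*(z + 2*m - 1) + (-7*m + 15)*(z + 2*m - 1); both groups contain (z + 2*m - 1).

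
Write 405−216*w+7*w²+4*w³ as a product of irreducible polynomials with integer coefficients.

By the rational root theorem, w = 9/4 is a root, so (4*w−9) is a factor; dividing leaves w²+4*w−45.
The remaining quadratic factors as (w−5)(w+9).

(4*w−9)*(w+9)*(w−5)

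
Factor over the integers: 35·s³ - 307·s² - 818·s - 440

(5·s + 4)·(7·s + 10)·(s - 11)

Trying the rational-root candidates, s = 11 is a root, giving the factor (s - 11) and quotient 35·s² + 78·s + 40.
The remaining quadratic factors as (5·s + 4)(7·s + 10).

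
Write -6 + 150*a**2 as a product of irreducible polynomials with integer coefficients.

6*(5*a + 1)*(5*a - 1)

Pull out the common factor 6; 25*a**2 - 1 is a difference of squares.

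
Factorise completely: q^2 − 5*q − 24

(q + 3)*(q − 8)

Two integers with product −24 and sum −5 are 3 and −8.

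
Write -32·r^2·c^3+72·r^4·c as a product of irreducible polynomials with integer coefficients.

8·c·r^2·(3·r-2·c)·(3·r+2·c)

Pull out the common factor 8·r^2·c; 9·r^2-4·c^2 is a difference of squares.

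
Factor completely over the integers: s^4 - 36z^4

(s^2 + 6z^2)(s^2 - 6z^2)

Recognize a difference of squares with the parts s^2 and 6z^2.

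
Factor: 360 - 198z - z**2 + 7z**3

(7z - 15)(z + 6)(z - 4)

Among the possible rational roots, z = -6 is a root, so (z + 6) divides it; the quotient is 7z**2 - 43z + 60.
The remaining quadratic factors as (z - 4)(7z - 15).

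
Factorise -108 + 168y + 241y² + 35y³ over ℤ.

Trying the rational-root candidates, y = 2/5 is a root, so (5y - 2) is a factor; dividing leaves 7y² + 51y + 54.
The remaining quadratic factors as (7y + 9)(y + 6).

(5y - 2)(7y + 9)(y + 6)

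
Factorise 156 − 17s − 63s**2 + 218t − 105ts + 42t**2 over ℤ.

(3t − 9s + 13)(14t + 7s + 12)

Group: 14t(3t − 9s + 13) + (7s + 12)(3t − 9s + 13); both groups contain (3t − 9s + 13).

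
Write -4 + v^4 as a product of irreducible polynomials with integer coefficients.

(v^2 + 2)*(v^2 - 2)

Substitute u = v^2 to get a quadratic in u, then factor.
v^2 + 2 is irreducible over ℤ (always positive, so no real roots).
v^2 - 2 is irreducible over ℤ (2 is not a perfect square).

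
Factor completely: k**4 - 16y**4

Difference of squares twice: with A = k and B = 2y, A⁴ − B⁴ = (A² − B²)(A² + B²), and A² − B² factors again.

(k + 2y)(k - 2y)(k**2 + 4y**2)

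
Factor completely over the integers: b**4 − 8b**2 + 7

(b + 1)(b − 1)(b**2 − 7)

Substitute u = b**2 to get a quadratic in u, then factor.
b**2 − 7 is irreducible over ℤ (7 is not a perfect square).
b**2 − 1 is a difference of squares.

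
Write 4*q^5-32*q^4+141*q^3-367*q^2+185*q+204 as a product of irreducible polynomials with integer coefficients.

Trying the rational-root candidates, q = -1/2 is a root, so (2*q+1) is a factor; dividing leaves 2*q^4-17*q^3+79*q^2-223*q+204.
Then q = 4 is a root, so (q-4) divides it; the quotient is 2*q^3-9*q^2+43*q-51.
Continuing, q = 3/2 is a root, so (2*q-3) divides it; the quotient is q^2-3*q+17.
The quadratic q^2-3*q+17 has discriminant -59 < 0 and is irreducible over ℤ.

(2*q+1)*(2*q-3)*(q-4)*(q^2-3*q+17)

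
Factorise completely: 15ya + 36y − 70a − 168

Group as (15ya + 36y) + (−70a − 168) = 3y(5a + 12) − 14(5a + 12).
Both groups share the factor (5a + 12).

(3y − 14)(5a + 12)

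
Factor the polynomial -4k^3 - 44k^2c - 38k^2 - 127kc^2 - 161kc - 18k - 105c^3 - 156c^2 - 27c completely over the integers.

Group: 2k(-2k^2 - 19kc - 19k - 35c^2 - 52c - 9) + 3c(-2k^2 - 19kc - 19k - 35c^2 - 52c - 9); both groups contain (-2k^2 - 19kc - 19k - 35c^2 - 52c - 9), so (2k + 3c) is a factor with cofactor -2k^2 - 19kc - 19k - 35c^2 - 52c - 9.
The cofactor groups again: -2k^2 - 19kc - 19k - 35c^2 - 52c - 9 = -2k(k + 7c + 9) + (-5c - 1)(k + 7c + 9); both groups contain (k + 7c + 9), giving -(2k + 5c + 1)(k + 7c + 9).

-(2k + 3c)(2k + 5c + 1)(k + 7c + 9)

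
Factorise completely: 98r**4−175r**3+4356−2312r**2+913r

(2r−11)(7r+9)(7r−11)(r+4)

By the rational root theorem, r = 11/2 is a root, so (2r−11) divides it; the quotient is 49r**3+182r**2−155r−396.
Continuing, r = −4 is a root, so (r+4) is a factor; dividing leaves 49r**2−14r−99.
The remaining quadratic factors as (7r−11)(7r+9).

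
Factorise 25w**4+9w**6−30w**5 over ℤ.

w**4(3w−5)**2

Every term has a factor of w**4; factoring it out leaves 9w**2−30w+25.
Recognize a perfect-square trinomial with the parts 3w and 5.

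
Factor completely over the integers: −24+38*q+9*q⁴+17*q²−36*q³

(3*q−2)*(3*q−4)*(q+1)*(q−3)

Trying the rational-root candidates, q = −1 is a root, giving the factor (q+1) and quotient 9*q³−45*q²+62*q−24.
Continuing, q = 4/3 is a root, giving the factor (3*q−4) and quotient 3*q²−11*q+6.
The remaining quadratic factors as (q−3)(3*q−2).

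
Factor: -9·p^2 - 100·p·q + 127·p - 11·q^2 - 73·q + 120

-(9·p + q + 8)·(p + 11·q - 15)

Group: -9·p·(p + 11·q - 15) + (-q - 8)·(p + 11·q - 15); both groups contain (p + 11·q - 15).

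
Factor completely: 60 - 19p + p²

Two integers with product 60 and sum -19 are -4 and -15.

(p - 15)(p - 4)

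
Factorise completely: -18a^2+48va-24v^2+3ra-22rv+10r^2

Group: 2r(5r+4v-6a) + (-6v+3a)(5r+4v-6a); both groups contain (5r+4v-6a).

(5r+4v-6a)(2r-6v+3a)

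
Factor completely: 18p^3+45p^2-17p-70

(3p+5)(6p-7)(p+2)

Among the possible rational roots, p = 7/6 is a root, so (6p-7) divides it; the quotient is 3p^2+11p+10.
The remaining quadratic factors as (p+2)(3p+5).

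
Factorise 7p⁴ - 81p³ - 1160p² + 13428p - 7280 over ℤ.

(7p - 4)(p + 13)(p - 10)(p - 14)

Testing divisors of the constant over divisors of the leading coefficient, p = -13 is a root, so (p + 13) is a factor; dividing leaves 7p³ - 172p² + 1076p - 560.
Then p = 14 is a root, so (p - 14) divides it; the quotient is 7p² - 74p + 40.
The remaining quadratic factors as (7p - 4)(p - 10).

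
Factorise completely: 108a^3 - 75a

Pull out the common factor 3a; 36a^2 - 25 is a difference of squares.

3a(6a + 5)(6a - 5)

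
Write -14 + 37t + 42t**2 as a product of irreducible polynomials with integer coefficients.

(6t + 7)(7t - 2)

Need a pair with product 42·(-14) = -588 and sum 37: that's -12 and 49.
Split the middle term: 42t**2 - 12t + 49t - 14 = 6t(7t - 2) + 7(7t - 2).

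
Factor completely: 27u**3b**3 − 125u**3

u**3(3b − 5)(9b**2 + 15b + 25)

Factor out u**3 first: what remains is 27b**3 − 125.
Recognize a difference of cubes with the parts 3b and 5.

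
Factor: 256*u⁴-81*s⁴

(4*u-3*s)*(4*u+3*s)*(16*u²+9*s²)

Difference of squares twice: with A = 4*u and B = 3*s, A⁴ − B⁴ = (A² − B²)(A² + B²), and A² − B² factors again.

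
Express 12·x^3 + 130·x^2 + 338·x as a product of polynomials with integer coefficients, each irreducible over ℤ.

2·x·(2·x + 13)·(3·x + 13)

Pull out the common factor 2·x, then factor the remaining trinomial.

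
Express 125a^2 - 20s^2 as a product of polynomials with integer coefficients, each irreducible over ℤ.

5(5a + 2s)(5a - 2s)

Every term has a factor of 5. Then 25a^2 - 4s^2 = (5a)² − (2s)².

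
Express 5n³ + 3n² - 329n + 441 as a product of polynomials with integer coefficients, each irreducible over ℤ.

(5n - 7)(n + 9)(n - 7)

By the rational root theorem, n = 7/5 is a root, so (5n - 7) divides it; the quotient is n² + 2n - 63.
The remaining quadratic factors as (n - 7)(n + 9).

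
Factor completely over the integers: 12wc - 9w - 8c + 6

(3w - 2)(4c - 3)

Group as (12wc - 9w) + (-8c + 6) = 3w(4c - 3) - 2(4c - 3).
Both groups share the factor (4c - 3).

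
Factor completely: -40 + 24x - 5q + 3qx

Group as (3qx - 5q) + (24x - 40) = q(3x - 5) + 8(3x - 5).
Both groups share the factor (3x - 5).

(3x - 5)(q + 8)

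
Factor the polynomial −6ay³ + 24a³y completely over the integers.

Pull out the common factor 6ay; 4a² − y² is a difference of squares.

6ay(2a + y)(2a − y)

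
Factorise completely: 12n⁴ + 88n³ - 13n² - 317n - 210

Among the possible rational roots, n = -3/2 is a root, giving the factor (2n + 3) and quotient 6n³ + 35n² - 59n - 70.
Continuing, n = -5/6 is a root, giving the factor (6n + 5) and quotient n² + 5n - 14.
The remaining quadratic factors as (n - 2)(n + 7).

(2n + 3)(6n + 5)(n + 7)(n - 2)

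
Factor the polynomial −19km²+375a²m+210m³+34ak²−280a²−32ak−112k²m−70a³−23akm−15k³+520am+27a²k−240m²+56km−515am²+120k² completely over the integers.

Group: 7a(−10a²+11ak+45am−40a−3k²−26km+24k−35m²+40m) + (5k−6m)(−10a²+11ak+45am−40a−3k²−26km+24k−35m²+40m); both groups contain (−10a²+11ak+45am−40a−3k²−26km+24k−35m²+40m), so (7a+5k−6m) is a factor with cofactor −10a²+11ak+45am−40a−3k²−26km+24k−35m²+40m.
The cofactor groups again: −10a²+11ak+45am−40a−3k²−26km+24k−35m²+40m = −2a(5a−3k−5m) + (k+7m−8)(5a−3k−5m); both groups contain (5a−3k−5m), giving −(2a−k−7m+8)(5a−3k−5m).

−(2a−k−7m+8)(5a−3k−5m)(7a+5k−6m)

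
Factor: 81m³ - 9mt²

9m(3m + t)(3m - t)

Factor out 9m, leaving 9m² - t², which is a difference of two squares.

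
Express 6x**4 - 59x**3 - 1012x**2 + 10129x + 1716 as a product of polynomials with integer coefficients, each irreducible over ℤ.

Trying the rational-root candidates, x = 11 is a root, giving the factor (x - 11) and quotient 6x**3 + 7x**2 - 935x - 156.
Continuing, x = 12 is a root, so (x - 12) divides it; the quotient is 6x**2 + 79x + 13.
The remaining quadratic factors as (6x + 1)(x + 13).

(6x + 1)(x + 13)(x - 11)(x - 12)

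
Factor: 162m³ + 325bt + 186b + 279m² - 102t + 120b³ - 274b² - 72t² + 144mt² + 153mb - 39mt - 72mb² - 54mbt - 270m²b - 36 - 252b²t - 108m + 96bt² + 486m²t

(3m - 5b + 8t + 6)(9m - 6b + 3t + 2)(6m + 4b - 3)

Group: 3m(54m² + 18mt - 15m - 24b² + 12bt + 26b - 9t - 6) + (-5b + 8t + 6)(54m² + 18mt - 15m - 24b² + 12bt + 26b - 9t - 6); both groups contain (54m² + 18mt - 15m - 24b² + 12bt + 26b - 9t - 6), so (3m - 5b + 8t + 6) is a factor with cofactor 54m² + 18mt - 15m - 24b² + 12bt + 26b - 9t - 6.
The cofactor groups again: 54m² + 18mt - 15m - 24b² + 12bt + 26b - 9t - 6 = 6m(9m - 6b + 3t + 2) + (4b - 3)(9m - 6b + 3t + 2); both groups contain (9m - 6b + 3t + 2), giving (6m + 4b - 3)(9m - 6b + 3t + 2).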